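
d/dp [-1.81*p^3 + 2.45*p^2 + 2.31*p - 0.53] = -5.43*p^2 + 4.9*p + 2.31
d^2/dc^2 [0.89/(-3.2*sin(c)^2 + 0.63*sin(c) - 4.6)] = (36.4544*sin(c)^4 - 5.38272*sin(c)^3 - 106.731559*sin(c)^2 + 13.34466*sin(c) + 25.495118)/(3.2*sin(c)^2 - 0.63*sin(c) + 4.6)^3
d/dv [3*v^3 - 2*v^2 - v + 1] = 9*v^2 - 4*v - 1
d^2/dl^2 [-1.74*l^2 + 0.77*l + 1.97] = -3.48000000000000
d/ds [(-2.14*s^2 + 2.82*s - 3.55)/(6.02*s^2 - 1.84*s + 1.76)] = (-13.0388*s^2 + 35.2092*s - 1.5688)/(36.2404*s^4 - 22.1536*s^3 + 24.576*s^2 - 6.4768*s + 3.0976)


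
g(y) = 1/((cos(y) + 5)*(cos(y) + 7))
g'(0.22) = 0.00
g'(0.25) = 0.00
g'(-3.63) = 0.01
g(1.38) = 0.03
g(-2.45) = 0.04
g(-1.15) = 0.02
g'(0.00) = 0.00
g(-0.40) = 0.02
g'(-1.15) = -0.01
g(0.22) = 0.02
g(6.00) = 0.02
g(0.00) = 0.02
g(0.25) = 0.02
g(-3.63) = 0.04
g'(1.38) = 0.01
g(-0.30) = 0.02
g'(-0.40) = -0.00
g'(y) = sin(y)/((cos(y) + 5)*(cos(y) + 7)^2) + sin(y)/((cos(y) + 5)^2*(cos(y) + 7)) = 2*(cos(y) + 6)*sin(y)/((cos(y) + 5)^2*(cos(y) + 7)^2)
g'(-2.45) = -0.01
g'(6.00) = 0.00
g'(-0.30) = -0.00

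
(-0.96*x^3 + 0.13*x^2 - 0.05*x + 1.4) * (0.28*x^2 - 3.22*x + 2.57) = -0.2688*x^5 + 3.1276*x^4 - 2.8998*x^3 + 0.8871*x^2 - 4.6365*x + 3.598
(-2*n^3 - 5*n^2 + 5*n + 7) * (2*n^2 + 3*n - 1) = -4*n^5 - 16*n^4 - 3*n^3 + 34*n^2 + 16*n - 7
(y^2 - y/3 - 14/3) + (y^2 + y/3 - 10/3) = 2*y^2 - 8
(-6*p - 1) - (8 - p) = -5*p - 9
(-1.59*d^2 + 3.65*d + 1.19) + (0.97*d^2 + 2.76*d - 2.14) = -0.62*d^2 + 6.41*d - 0.95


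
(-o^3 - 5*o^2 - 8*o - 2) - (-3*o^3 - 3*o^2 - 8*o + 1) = 2*o^3 - 2*o^2 - 3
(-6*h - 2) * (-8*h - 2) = 48*h^2 + 28*h + 4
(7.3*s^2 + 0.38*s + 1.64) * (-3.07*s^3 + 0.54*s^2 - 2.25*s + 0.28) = -22.411*s^5 + 2.7754*s^4 - 21.2546*s^3 + 2.0746*s^2 - 3.5836*s + 0.4592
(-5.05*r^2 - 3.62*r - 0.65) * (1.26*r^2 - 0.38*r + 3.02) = -6.363*r^4 - 2.6422*r^3 - 14.6944*r^2 - 10.6854*r - 1.963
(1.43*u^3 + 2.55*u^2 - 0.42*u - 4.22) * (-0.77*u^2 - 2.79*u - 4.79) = -1.1011*u^5 - 5.9532*u^4 - 13.6408*u^3 - 7.7933*u^2 + 13.7856*u + 20.2138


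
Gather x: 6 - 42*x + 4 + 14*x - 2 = 8 - 28*x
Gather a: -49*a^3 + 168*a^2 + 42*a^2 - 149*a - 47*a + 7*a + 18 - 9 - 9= -49*a^3 + 210*a^2 - 189*a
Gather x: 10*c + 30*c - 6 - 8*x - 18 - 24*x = 40*c - 32*x - 24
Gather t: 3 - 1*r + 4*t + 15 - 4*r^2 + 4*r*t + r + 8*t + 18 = -4*r^2 + t*(4*r + 12) + 36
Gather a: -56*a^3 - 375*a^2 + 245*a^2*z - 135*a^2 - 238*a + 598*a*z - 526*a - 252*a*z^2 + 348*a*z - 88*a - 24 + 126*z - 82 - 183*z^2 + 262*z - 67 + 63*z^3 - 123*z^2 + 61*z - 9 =-56*a^3 + a^2*(245*z - 510) + a*(-252*z^2 + 946*z - 852) + 63*z^3 - 306*z^2 + 449*z - 182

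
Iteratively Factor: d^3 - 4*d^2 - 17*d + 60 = (d - 5)*(d^2 + d - 12) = (d - 5)*(d - 3)*(d + 4)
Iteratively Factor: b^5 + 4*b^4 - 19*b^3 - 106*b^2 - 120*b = (b + 2)*(b^4 + 2*b^3 - 23*b^2 - 60*b) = (b - 5)*(b + 2)*(b^3 + 7*b^2 + 12*b) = b*(b - 5)*(b + 2)*(b^2 + 7*b + 12) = b*(b - 5)*(b + 2)*(b + 4)*(b + 3)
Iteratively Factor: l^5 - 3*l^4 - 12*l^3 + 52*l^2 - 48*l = (l - 3)*(l^4 - 12*l^2 + 16*l) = (l - 3)*(l - 2)*(l^3 + 2*l^2 - 8*l) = (l - 3)*(l - 2)*(l + 4)*(l^2 - 2*l) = l*(l - 3)*(l - 2)*(l + 4)*(l - 2)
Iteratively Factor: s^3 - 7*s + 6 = (s - 2)*(s^2 + 2*s - 3) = (s - 2)*(s + 3)*(s - 1)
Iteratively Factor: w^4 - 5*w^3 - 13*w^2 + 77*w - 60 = (w - 3)*(w^3 - 2*w^2 - 19*w + 20) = (w - 5)*(w - 3)*(w^2 + 3*w - 4) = (w - 5)*(w - 3)*(w - 1)*(w + 4)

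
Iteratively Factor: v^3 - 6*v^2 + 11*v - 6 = (v - 1)*(v^2 - 5*v + 6) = (v - 2)*(v - 1)*(v - 3)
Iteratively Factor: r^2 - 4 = (r - 2)*(r + 2)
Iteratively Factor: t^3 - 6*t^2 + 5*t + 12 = (t - 4)*(t^2 - 2*t - 3) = (t - 4)*(t + 1)*(t - 3)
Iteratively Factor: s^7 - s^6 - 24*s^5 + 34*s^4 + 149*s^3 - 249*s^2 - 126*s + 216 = (s - 3)*(s^6 + 2*s^5 - 18*s^4 - 20*s^3 + 89*s^2 + 18*s - 72) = (s - 3)*(s + 4)*(s^5 - 2*s^4 - 10*s^3 + 20*s^2 + 9*s - 18) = (s - 3)*(s - 2)*(s + 4)*(s^4 - 10*s^2 + 9) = (s - 3)^2*(s - 2)*(s + 4)*(s^3 + 3*s^2 - s - 3) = (s - 3)^2*(s - 2)*(s - 1)*(s + 4)*(s^2 + 4*s + 3) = (s - 3)^2*(s - 2)*(s - 1)*(s + 1)*(s + 4)*(s + 3)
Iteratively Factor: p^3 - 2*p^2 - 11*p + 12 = (p - 4)*(p^2 + 2*p - 3) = (p - 4)*(p + 3)*(p - 1)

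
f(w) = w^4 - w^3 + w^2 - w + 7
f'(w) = 4*w^3 - 3*w^2 + 2*w - 1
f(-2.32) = 56.16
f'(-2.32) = -71.74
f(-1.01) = 11.10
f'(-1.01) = -10.20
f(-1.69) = 24.53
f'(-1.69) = -32.26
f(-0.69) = 8.72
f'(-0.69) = -5.12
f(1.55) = 9.90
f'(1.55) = 9.79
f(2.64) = 41.51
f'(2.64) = 56.97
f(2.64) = 41.51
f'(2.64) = 56.97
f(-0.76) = 9.11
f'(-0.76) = -6.01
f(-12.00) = 22627.00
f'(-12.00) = -7369.00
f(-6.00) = 1561.00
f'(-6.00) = -985.00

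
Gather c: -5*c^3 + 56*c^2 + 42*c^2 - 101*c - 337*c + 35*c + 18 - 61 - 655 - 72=-5*c^3 + 98*c^2 - 403*c - 770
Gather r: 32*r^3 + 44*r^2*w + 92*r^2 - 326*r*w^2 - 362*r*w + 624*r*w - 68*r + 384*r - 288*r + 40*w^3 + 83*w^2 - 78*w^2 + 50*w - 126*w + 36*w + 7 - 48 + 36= 32*r^3 + r^2*(44*w + 92) + r*(-326*w^2 + 262*w + 28) + 40*w^3 + 5*w^2 - 40*w - 5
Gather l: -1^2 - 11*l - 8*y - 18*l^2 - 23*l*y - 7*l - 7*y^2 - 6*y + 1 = -18*l^2 + l*(-23*y - 18) - 7*y^2 - 14*y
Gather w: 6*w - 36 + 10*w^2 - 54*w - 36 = 10*w^2 - 48*w - 72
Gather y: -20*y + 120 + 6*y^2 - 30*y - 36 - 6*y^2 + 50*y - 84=0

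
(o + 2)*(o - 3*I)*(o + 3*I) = o^3 + 2*o^2 + 9*o + 18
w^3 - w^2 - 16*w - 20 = (w - 5)*(w + 2)^2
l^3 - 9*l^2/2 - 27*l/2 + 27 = (l - 6)*(l - 3/2)*(l + 3)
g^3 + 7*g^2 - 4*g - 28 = (g - 2)*(g + 2)*(g + 7)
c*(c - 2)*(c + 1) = c^3 - c^2 - 2*c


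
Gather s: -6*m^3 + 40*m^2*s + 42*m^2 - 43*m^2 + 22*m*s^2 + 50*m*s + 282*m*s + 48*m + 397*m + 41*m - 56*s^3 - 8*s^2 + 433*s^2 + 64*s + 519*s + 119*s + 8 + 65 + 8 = -6*m^3 - m^2 + 486*m - 56*s^3 + s^2*(22*m + 425) + s*(40*m^2 + 332*m + 702) + 81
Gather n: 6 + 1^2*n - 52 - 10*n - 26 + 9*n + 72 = 0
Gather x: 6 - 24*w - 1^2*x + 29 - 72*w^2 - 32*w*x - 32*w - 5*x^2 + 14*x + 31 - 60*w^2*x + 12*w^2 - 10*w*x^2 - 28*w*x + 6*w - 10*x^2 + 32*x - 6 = -60*w^2 - 50*w + x^2*(-10*w - 15) + x*(-60*w^2 - 60*w + 45) + 60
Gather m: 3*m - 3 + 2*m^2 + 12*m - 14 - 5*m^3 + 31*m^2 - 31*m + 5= -5*m^3 + 33*m^2 - 16*m - 12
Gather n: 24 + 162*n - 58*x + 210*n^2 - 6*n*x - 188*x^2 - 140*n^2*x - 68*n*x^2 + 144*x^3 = n^2*(210 - 140*x) + n*(-68*x^2 - 6*x + 162) + 144*x^3 - 188*x^2 - 58*x + 24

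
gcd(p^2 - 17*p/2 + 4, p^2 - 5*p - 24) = p - 8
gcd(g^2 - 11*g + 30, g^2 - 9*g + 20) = g - 5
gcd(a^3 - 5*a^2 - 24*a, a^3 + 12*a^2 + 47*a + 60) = a + 3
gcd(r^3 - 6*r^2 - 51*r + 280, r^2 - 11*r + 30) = r - 5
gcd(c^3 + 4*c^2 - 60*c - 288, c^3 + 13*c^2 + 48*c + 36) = c^2 + 12*c + 36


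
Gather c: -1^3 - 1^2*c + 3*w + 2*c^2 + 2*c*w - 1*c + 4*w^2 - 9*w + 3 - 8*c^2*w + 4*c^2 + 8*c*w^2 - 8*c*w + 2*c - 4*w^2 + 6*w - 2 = c^2*(6 - 8*w) + c*(8*w^2 - 6*w)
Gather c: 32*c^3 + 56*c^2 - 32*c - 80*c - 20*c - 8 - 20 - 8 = 32*c^3 + 56*c^2 - 132*c - 36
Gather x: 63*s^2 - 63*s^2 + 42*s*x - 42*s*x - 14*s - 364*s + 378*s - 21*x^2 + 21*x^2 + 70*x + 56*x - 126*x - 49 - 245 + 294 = 0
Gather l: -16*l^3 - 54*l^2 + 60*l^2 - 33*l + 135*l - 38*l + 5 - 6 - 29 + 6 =-16*l^3 + 6*l^2 + 64*l - 24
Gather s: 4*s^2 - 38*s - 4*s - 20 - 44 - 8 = 4*s^2 - 42*s - 72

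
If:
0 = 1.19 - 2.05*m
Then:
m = 0.58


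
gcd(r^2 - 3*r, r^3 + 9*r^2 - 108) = r - 3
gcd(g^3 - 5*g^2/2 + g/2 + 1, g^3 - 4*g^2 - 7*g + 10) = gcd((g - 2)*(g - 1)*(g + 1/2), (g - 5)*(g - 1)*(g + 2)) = g - 1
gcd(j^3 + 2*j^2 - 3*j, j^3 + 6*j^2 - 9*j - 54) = j + 3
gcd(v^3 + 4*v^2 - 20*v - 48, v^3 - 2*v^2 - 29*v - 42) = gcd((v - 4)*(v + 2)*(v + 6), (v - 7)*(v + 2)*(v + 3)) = v + 2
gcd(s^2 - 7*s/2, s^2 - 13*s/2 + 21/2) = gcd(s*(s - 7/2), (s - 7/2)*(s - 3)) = s - 7/2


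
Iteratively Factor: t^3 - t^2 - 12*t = (t + 3)*(t^2 - 4*t) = (t - 4)*(t + 3)*(t)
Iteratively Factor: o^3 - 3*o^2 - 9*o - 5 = (o - 5)*(o^2 + 2*o + 1) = (o - 5)*(o + 1)*(o + 1)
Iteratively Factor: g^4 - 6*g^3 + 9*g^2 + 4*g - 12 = (g - 2)*(g^3 - 4*g^2 + g + 6) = (g - 3)*(g - 2)*(g^2 - g - 2) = (g - 3)*(g - 2)^2*(g + 1)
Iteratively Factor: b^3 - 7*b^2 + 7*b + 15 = (b + 1)*(b^2 - 8*b + 15) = (b - 3)*(b + 1)*(b - 5)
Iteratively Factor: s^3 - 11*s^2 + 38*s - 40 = (s - 5)*(s^2 - 6*s + 8) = (s - 5)*(s - 4)*(s - 2)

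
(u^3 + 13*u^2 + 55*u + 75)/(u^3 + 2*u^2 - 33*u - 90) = (u + 5)/(u - 6)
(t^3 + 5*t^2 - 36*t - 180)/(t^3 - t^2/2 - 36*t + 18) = 2*(t + 5)/(2*t - 1)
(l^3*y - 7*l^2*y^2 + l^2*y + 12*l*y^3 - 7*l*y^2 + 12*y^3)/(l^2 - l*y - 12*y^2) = y*(l^2 - 3*l*y + l - 3*y)/(l + 3*y)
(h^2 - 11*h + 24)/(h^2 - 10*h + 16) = (h - 3)/(h - 2)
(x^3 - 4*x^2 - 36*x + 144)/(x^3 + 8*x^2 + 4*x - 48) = (x^2 - 10*x + 24)/(x^2 + 2*x - 8)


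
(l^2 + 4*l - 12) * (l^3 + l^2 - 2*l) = l^5 + 5*l^4 - 10*l^3 - 20*l^2 + 24*l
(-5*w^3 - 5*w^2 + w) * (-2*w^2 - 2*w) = 10*w^5 + 20*w^4 + 8*w^3 - 2*w^2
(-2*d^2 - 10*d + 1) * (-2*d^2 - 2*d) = 4*d^4 + 24*d^3 + 18*d^2 - 2*d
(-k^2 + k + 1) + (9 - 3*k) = -k^2 - 2*k + 10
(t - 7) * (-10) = 70 - 10*t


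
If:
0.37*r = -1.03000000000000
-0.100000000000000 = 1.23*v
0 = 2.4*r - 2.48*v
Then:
No Solution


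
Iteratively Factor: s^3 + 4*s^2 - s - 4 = (s + 4)*(s^2 - 1) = (s - 1)*(s + 4)*(s + 1)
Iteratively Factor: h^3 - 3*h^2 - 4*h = (h - 4)*(h^2 + h) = (h - 4)*(h + 1)*(h)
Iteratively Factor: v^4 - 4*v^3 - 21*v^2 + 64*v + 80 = (v - 5)*(v^3 + v^2 - 16*v - 16) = (v - 5)*(v - 4)*(v^2 + 5*v + 4) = (v - 5)*(v - 4)*(v + 4)*(v + 1)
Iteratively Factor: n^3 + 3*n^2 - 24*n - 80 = (n + 4)*(n^2 - n - 20) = (n + 4)^2*(n - 5)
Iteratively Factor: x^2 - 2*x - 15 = (x - 5)*(x + 3)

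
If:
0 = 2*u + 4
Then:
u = -2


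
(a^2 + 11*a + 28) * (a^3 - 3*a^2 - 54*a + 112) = a^5 + 8*a^4 - 59*a^3 - 566*a^2 - 280*a + 3136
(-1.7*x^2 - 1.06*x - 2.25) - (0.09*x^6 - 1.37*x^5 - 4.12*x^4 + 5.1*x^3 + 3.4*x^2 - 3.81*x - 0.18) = -0.09*x^6 + 1.37*x^5 + 4.12*x^4 - 5.1*x^3 - 5.1*x^2 + 2.75*x - 2.07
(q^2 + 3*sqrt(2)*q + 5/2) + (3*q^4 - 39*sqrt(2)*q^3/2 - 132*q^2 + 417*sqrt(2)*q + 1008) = 3*q^4 - 39*sqrt(2)*q^3/2 - 131*q^2 + 420*sqrt(2)*q + 2021/2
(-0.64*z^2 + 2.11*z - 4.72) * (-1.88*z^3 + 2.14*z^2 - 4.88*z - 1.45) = 1.2032*z^5 - 5.3364*z^4 + 16.5122*z^3 - 19.4696*z^2 + 19.9741*z + 6.844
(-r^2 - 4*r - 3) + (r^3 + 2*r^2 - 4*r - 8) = r^3 + r^2 - 8*r - 11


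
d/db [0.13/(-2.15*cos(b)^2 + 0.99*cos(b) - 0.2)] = (0.1287 - 0.559*cos(b))*sin(b)/(2.15*cos(b)^2 - 0.99*cos(b) + 0.2)^2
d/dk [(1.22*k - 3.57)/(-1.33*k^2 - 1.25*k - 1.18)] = (1.6226*k^2 - 9.4962*k - 5.9021)/(1.7689*k^4 + 3.325*k^3 + 4.7013*k^2 + 2.95*k + 1.3924)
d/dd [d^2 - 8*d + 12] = 2*d - 8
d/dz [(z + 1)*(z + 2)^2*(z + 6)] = 4*z^3 + 33*z^2 + 76*z + 52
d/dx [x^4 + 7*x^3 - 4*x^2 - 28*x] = 4*x^3 + 21*x^2 - 8*x - 28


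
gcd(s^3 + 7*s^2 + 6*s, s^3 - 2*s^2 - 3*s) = s^2 + s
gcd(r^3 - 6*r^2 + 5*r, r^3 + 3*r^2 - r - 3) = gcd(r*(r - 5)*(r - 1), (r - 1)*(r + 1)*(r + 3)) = r - 1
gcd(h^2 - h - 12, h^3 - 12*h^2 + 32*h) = h - 4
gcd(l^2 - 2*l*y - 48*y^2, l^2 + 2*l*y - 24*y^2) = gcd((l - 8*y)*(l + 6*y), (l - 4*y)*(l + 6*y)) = l + 6*y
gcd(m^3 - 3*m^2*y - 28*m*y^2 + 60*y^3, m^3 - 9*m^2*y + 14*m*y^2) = -m + 2*y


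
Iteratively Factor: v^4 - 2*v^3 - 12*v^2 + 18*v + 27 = (v - 3)*(v^3 + v^2 - 9*v - 9) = (v - 3)*(v + 1)*(v^2 - 9) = (v - 3)*(v + 1)*(v + 3)*(v - 3)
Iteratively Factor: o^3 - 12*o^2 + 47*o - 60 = (o - 5)*(o^2 - 7*o + 12) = (o - 5)*(o - 3)*(o - 4)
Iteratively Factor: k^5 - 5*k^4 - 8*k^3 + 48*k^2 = (k)*(k^4 - 5*k^3 - 8*k^2 + 48*k) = k*(k - 4)*(k^3 - k^2 - 12*k) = k^2*(k - 4)*(k^2 - k - 12) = k^2*(k - 4)*(k + 3)*(k - 4)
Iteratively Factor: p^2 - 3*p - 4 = (p - 4)*(p + 1)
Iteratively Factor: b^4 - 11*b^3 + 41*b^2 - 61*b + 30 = (b - 1)*(b^3 - 10*b^2 + 31*b - 30) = (b - 2)*(b - 1)*(b^2 - 8*b + 15) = (b - 5)*(b - 2)*(b - 1)*(b - 3)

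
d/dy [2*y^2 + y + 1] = 4*y + 1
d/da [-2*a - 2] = -2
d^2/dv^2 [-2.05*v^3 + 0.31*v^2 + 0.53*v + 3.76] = 0.62 - 12.3*v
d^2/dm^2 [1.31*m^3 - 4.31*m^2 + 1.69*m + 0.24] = 7.86*m - 8.62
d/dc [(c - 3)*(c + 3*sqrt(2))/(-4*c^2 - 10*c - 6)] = ((c - 3)*(c + 3*sqrt(2))*(4*c + 5) + (-2*c - 3*sqrt(2) + 3)*(2*c^2 + 5*c + 3))/(2*(2*c^2 + 5*c + 3)^2)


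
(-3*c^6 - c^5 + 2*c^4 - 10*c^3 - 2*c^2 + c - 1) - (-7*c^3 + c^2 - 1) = -3*c^6 - c^5 + 2*c^4 - 3*c^3 - 3*c^2 + c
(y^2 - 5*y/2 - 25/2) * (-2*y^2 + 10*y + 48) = -2*y^4 + 15*y^3 + 48*y^2 - 245*y - 600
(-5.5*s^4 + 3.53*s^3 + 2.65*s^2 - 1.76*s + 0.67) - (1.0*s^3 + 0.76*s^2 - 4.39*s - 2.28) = -5.5*s^4 + 2.53*s^3 + 1.89*s^2 + 2.63*s + 2.95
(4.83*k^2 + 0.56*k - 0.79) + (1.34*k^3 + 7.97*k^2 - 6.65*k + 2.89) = 1.34*k^3 + 12.8*k^2 - 6.09*k + 2.1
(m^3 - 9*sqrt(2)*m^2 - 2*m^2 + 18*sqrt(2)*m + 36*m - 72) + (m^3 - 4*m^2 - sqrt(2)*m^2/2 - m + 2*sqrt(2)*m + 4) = 2*m^3 - 19*sqrt(2)*m^2/2 - 6*m^2 + 20*sqrt(2)*m + 35*m - 68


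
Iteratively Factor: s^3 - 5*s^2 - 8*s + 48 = (s + 3)*(s^2 - 8*s + 16) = (s - 4)*(s + 3)*(s - 4)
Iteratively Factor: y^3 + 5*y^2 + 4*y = (y)*(y^2 + 5*y + 4) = y*(y + 1)*(y + 4)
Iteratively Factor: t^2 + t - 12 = (t - 3)*(t + 4)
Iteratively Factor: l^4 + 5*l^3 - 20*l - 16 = (l - 2)*(l^3 + 7*l^2 + 14*l + 8) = (l - 2)*(l + 2)*(l^2 + 5*l + 4) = (l - 2)*(l + 2)*(l + 4)*(l + 1)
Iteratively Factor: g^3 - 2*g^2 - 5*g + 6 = (g - 3)*(g^2 + g - 2) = (g - 3)*(g - 1)*(g + 2)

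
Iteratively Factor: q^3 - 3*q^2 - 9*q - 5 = (q + 1)*(q^2 - 4*q - 5) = (q + 1)^2*(q - 5)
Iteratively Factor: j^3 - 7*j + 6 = (j + 3)*(j^2 - 3*j + 2) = (j - 1)*(j + 3)*(j - 2)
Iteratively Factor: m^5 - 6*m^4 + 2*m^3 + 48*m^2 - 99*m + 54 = (m + 3)*(m^4 - 9*m^3 + 29*m^2 - 39*m + 18) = (m - 3)*(m + 3)*(m^3 - 6*m^2 + 11*m - 6) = (m - 3)*(m - 1)*(m + 3)*(m^2 - 5*m + 6) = (m - 3)*(m - 2)*(m - 1)*(m + 3)*(m - 3)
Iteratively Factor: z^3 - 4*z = (z)*(z^2 - 4) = z*(z - 2)*(z + 2)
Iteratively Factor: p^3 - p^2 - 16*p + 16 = (p - 1)*(p^2 - 16) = (p - 1)*(p + 4)*(p - 4)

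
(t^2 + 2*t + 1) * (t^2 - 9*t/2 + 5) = t^4 - 5*t^3/2 - 3*t^2 + 11*t/2 + 5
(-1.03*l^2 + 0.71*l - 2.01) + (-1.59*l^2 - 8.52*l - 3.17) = -2.62*l^2 - 7.81*l - 5.18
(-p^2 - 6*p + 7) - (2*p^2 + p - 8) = -3*p^2 - 7*p + 15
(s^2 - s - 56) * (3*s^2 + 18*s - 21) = 3*s^4 + 15*s^3 - 207*s^2 - 987*s + 1176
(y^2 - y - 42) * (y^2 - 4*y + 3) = y^4 - 5*y^3 - 35*y^2 + 165*y - 126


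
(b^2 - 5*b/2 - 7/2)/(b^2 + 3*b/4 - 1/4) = 2*(2*b - 7)/(4*b - 1)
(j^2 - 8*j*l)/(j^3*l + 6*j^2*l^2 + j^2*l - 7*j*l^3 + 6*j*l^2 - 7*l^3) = j*(j - 8*l)/(l*(j^3 + 6*j^2*l + j^2 - 7*j*l^2 + 6*j*l - 7*l^2))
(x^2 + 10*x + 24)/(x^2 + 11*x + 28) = (x + 6)/(x + 7)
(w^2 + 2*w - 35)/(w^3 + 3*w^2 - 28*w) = (w - 5)/(w*(w - 4))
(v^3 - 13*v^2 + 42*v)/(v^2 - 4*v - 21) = v*(v - 6)/(v + 3)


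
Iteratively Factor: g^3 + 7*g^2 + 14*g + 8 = (g + 1)*(g^2 + 6*g + 8) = (g + 1)*(g + 2)*(g + 4)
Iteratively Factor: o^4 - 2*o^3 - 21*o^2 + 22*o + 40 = (o + 4)*(o^3 - 6*o^2 + 3*o + 10) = (o - 5)*(o + 4)*(o^2 - o - 2) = (o - 5)*(o + 1)*(o + 4)*(o - 2)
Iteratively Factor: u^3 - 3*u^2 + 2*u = (u - 2)*(u^2 - u) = u*(u - 2)*(u - 1)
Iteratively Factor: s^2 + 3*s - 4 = (s + 4)*(s - 1)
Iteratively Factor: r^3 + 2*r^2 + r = (r)*(r^2 + 2*r + 1) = r*(r + 1)*(r + 1)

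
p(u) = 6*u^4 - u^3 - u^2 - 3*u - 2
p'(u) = 24*u^3 - 3*u^2 - 2*u - 3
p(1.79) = 45.29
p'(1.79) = 121.46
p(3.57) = 903.64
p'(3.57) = 1043.61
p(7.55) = 18983.69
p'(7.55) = 10139.75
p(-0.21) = -1.39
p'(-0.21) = -2.93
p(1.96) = 69.30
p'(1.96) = 162.26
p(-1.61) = 44.73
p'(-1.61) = -107.72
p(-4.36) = 2243.14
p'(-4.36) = -2040.47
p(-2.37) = 202.10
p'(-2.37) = -334.60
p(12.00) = 122506.00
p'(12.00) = 41013.00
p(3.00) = 439.00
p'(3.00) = 612.00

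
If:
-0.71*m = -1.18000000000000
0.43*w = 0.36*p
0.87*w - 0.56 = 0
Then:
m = 1.66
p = 0.77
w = 0.64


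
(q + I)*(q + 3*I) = q^2 + 4*I*q - 3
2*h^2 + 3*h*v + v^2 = (h + v)*(2*h + v)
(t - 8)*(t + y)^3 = t^4 + 3*t^3*y - 8*t^3 + 3*t^2*y^2 - 24*t^2*y + t*y^3 - 24*t*y^2 - 8*y^3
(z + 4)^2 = z^2 + 8*z + 16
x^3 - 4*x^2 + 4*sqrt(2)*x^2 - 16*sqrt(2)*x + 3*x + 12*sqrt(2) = (x - 3)*(x - 1)*(x + 4*sqrt(2))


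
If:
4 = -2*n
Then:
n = -2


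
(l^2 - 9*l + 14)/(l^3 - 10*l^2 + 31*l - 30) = (l - 7)/(l^2 - 8*l + 15)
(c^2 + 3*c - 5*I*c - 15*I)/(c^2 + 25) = (c + 3)/(c + 5*I)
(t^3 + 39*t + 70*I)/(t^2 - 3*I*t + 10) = (t^2 - 2*I*t + 35)/(t - 5*I)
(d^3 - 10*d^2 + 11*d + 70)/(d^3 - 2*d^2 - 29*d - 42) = (d - 5)/(d + 3)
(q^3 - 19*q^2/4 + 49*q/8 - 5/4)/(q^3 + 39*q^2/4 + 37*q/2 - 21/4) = (q^2 - 9*q/2 + 5)/(q^2 + 10*q + 21)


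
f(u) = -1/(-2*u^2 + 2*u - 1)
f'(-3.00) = 0.02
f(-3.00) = 0.04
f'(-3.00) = 0.02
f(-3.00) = 0.04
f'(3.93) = -0.02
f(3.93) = 0.04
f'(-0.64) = 0.47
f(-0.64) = 0.32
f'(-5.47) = 0.00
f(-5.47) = 0.01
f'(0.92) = -2.31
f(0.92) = 1.17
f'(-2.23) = 0.05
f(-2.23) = 0.06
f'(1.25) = -1.14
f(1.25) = 0.62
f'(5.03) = -0.01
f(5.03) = 0.02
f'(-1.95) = 0.06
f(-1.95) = 0.08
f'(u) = -(4*u - 2)/(-2*u^2 + 2*u - 1)^2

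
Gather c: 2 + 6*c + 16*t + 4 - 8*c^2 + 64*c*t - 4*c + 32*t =-8*c^2 + c*(64*t + 2) + 48*t + 6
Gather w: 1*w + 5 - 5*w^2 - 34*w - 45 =-5*w^2 - 33*w - 40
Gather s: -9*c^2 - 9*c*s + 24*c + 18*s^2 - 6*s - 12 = -9*c^2 + 24*c + 18*s^2 + s*(-9*c - 6) - 12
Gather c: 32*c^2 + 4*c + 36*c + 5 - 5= 32*c^2 + 40*c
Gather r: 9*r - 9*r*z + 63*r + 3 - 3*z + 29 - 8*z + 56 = r*(72 - 9*z) - 11*z + 88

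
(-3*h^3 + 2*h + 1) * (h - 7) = -3*h^4 + 21*h^3 + 2*h^2 - 13*h - 7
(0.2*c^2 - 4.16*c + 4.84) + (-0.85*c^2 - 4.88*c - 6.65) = -0.65*c^2 - 9.04*c - 1.81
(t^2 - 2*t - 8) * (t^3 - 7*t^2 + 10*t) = t^5 - 9*t^4 + 16*t^3 + 36*t^2 - 80*t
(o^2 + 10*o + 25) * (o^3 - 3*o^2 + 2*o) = o^5 + 7*o^4 - 3*o^3 - 55*o^2 + 50*o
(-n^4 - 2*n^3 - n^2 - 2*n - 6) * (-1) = n^4 + 2*n^3 + n^2 + 2*n + 6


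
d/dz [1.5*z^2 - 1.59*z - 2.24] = 3.0*z - 1.59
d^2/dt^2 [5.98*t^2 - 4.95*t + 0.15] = 11.9600000000000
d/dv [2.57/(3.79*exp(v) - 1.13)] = -9.7403*exp(v)/(3.79*exp(v) - 1.13)^2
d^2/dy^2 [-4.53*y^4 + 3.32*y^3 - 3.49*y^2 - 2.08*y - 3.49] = -54.36*y^2 + 19.92*y - 6.98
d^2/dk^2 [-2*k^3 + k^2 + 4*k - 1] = 2 - 12*k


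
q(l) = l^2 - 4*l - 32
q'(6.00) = 8.00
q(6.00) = -20.00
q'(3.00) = 2.00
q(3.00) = -35.00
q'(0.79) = -2.42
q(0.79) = -34.54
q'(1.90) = -0.20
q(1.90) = -35.99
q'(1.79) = -0.42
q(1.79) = -35.96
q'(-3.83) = -11.66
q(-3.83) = -2.01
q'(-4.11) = -12.22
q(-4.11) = 1.33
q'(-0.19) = -4.38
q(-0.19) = -31.20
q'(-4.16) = -12.32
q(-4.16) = 1.95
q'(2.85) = 1.70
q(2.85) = -35.28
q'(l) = 2*l - 4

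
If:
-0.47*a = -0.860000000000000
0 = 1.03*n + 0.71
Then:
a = 1.83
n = -0.69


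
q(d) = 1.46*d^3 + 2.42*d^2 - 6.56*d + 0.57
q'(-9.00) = 304.66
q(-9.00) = -808.71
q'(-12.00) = 566.08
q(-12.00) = -2095.11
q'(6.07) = 184.20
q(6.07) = 376.44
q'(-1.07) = -6.72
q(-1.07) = 8.57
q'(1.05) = 3.35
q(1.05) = -1.96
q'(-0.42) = -7.82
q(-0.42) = 3.64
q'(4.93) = 123.76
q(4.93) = 201.99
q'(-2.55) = 9.58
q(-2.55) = 8.83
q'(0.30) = -4.71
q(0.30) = -1.14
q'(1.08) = 3.78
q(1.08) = -1.85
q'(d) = 4.38*d^2 + 4.84*d - 6.56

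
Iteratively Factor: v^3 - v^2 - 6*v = (v)*(v^2 - v - 6) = v*(v - 3)*(v + 2)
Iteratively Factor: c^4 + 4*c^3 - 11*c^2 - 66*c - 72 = (c - 4)*(c^3 + 8*c^2 + 21*c + 18) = (c - 4)*(c + 3)*(c^2 + 5*c + 6) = (c - 4)*(c + 2)*(c + 3)*(c + 3)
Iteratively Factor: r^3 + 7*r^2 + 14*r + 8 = (r + 1)*(r^2 + 6*r + 8) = (r + 1)*(r + 4)*(r + 2)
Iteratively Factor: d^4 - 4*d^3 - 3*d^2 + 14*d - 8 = (d + 2)*(d^3 - 6*d^2 + 9*d - 4) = (d - 4)*(d + 2)*(d^2 - 2*d + 1) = (d - 4)*(d - 1)*(d + 2)*(d - 1)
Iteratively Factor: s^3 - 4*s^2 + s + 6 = (s - 3)*(s^2 - s - 2) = (s - 3)*(s - 2)*(s + 1)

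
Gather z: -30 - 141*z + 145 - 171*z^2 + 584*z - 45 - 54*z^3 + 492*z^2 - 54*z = -54*z^3 + 321*z^2 + 389*z + 70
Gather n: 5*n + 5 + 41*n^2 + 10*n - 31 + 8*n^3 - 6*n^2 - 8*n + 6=8*n^3 + 35*n^2 + 7*n - 20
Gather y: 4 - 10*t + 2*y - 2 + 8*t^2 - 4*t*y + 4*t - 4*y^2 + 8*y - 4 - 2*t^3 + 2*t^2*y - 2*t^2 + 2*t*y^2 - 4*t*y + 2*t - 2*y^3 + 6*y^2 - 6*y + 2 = -2*t^3 + 6*t^2 - 4*t - 2*y^3 + y^2*(2*t + 2) + y*(2*t^2 - 8*t + 4)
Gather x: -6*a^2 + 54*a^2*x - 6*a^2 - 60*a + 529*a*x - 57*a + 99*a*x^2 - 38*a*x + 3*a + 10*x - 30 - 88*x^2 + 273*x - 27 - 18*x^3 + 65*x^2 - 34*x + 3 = -12*a^2 - 114*a - 18*x^3 + x^2*(99*a - 23) + x*(54*a^2 + 491*a + 249) - 54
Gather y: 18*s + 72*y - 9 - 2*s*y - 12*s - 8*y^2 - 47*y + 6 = 6*s - 8*y^2 + y*(25 - 2*s) - 3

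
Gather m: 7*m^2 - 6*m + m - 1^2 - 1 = 7*m^2 - 5*m - 2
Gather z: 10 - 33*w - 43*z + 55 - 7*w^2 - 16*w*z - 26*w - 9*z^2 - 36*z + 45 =-7*w^2 - 59*w - 9*z^2 + z*(-16*w - 79) + 110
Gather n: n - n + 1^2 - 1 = 0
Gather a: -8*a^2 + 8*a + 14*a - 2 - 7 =-8*a^2 + 22*a - 9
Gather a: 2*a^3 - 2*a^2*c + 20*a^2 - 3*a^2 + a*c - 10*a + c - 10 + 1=2*a^3 + a^2*(17 - 2*c) + a*(c - 10) + c - 9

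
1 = 1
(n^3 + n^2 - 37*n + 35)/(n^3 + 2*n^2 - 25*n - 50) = (n^2 + 6*n - 7)/(n^2 + 7*n + 10)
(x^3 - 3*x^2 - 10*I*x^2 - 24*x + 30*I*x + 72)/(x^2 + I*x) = (x^3 - x^2*(3 + 10*I) + 6*x*(-4 + 5*I) + 72)/(x*(x + I))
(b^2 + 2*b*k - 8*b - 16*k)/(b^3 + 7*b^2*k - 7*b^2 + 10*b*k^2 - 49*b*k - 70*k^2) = (b - 8)/(b^2 + 5*b*k - 7*b - 35*k)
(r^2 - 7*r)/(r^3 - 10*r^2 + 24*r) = (r - 7)/(r^2 - 10*r + 24)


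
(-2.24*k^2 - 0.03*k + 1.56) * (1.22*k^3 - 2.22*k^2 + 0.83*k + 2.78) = -2.7328*k^5 + 4.9362*k^4 + 0.1106*k^3 - 9.7153*k^2 + 1.2114*k + 4.3368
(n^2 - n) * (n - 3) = n^3 - 4*n^2 + 3*n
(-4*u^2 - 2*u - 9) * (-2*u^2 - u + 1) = 8*u^4 + 8*u^3 + 16*u^2 + 7*u - 9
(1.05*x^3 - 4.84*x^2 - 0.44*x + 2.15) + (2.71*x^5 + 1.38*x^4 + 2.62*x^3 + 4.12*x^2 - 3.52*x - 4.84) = 2.71*x^5 + 1.38*x^4 + 3.67*x^3 - 0.72*x^2 - 3.96*x - 2.69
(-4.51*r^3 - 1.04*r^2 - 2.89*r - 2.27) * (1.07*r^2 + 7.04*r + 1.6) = -4.8257*r^5 - 32.8632*r^4 - 17.6299*r^3 - 24.4385*r^2 - 20.6048*r - 3.632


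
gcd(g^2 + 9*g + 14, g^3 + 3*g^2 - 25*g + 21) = g + 7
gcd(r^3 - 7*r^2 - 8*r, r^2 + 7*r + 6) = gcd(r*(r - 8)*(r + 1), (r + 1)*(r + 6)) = r + 1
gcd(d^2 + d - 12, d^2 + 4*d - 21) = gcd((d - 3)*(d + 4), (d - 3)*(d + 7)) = d - 3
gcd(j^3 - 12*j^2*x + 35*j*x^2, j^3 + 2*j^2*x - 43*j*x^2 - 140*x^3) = -j + 7*x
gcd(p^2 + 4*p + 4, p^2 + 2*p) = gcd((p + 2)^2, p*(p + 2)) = p + 2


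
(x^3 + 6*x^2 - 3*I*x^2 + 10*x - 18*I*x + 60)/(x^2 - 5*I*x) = x + 6 + 2*I + 12*I/x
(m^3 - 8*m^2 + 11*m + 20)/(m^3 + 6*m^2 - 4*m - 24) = (m^3 - 8*m^2 + 11*m + 20)/(m^3 + 6*m^2 - 4*m - 24)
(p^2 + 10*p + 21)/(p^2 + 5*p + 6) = (p + 7)/(p + 2)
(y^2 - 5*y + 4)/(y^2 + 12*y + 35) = (y^2 - 5*y + 4)/(y^2 + 12*y + 35)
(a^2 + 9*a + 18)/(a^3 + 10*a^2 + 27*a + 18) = 1/(a + 1)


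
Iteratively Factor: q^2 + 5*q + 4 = (q + 4)*(q + 1)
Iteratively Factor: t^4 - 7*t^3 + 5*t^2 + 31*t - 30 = (t - 1)*(t^3 - 6*t^2 - t + 30) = (t - 5)*(t - 1)*(t^2 - t - 6) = (t - 5)*(t - 3)*(t - 1)*(t + 2)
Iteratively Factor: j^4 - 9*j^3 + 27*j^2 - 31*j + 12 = (j - 1)*(j^3 - 8*j^2 + 19*j - 12) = (j - 4)*(j - 1)*(j^2 - 4*j + 3) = (j - 4)*(j - 3)*(j - 1)*(j - 1)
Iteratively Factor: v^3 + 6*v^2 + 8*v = (v)*(v^2 + 6*v + 8) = v*(v + 4)*(v + 2)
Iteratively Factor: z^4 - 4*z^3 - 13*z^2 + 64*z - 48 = (z - 4)*(z^3 - 13*z + 12) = (z - 4)*(z - 1)*(z^2 + z - 12) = (z - 4)*(z - 1)*(z + 4)*(z - 3)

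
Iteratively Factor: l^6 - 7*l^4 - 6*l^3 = (l)*(l^5 - 7*l^3 - 6*l^2) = l^2*(l^4 - 7*l^2 - 6*l) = l^2*(l + 1)*(l^3 - l^2 - 6*l) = l^2*(l - 3)*(l + 1)*(l^2 + 2*l) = l^3*(l - 3)*(l + 1)*(l + 2)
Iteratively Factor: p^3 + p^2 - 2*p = (p - 1)*(p^2 + 2*p) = (p - 1)*(p + 2)*(p)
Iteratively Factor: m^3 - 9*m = (m - 3)*(m^2 + 3*m) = m*(m - 3)*(m + 3)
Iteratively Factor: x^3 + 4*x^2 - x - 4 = (x + 4)*(x^2 - 1) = (x - 1)*(x + 4)*(x + 1)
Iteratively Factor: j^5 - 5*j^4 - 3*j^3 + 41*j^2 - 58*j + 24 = (j - 4)*(j^4 - j^3 - 7*j^2 + 13*j - 6) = (j - 4)*(j - 1)*(j^3 - 7*j + 6) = (j - 4)*(j - 1)^2*(j^2 + j - 6) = (j - 4)*(j - 1)^2*(j + 3)*(j - 2)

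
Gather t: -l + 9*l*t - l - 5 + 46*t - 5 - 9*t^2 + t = -2*l - 9*t^2 + t*(9*l + 47) - 10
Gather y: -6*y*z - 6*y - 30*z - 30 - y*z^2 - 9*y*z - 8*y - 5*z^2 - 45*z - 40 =y*(-z^2 - 15*z - 14) - 5*z^2 - 75*z - 70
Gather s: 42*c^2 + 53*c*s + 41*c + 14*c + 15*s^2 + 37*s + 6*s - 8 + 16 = 42*c^2 + 55*c + 15*s^2 + s*(53*c + 43) + 8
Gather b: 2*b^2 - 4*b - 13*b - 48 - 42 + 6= 2*b^2 - 17*b - 84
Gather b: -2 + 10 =8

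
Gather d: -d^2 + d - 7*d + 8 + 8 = -d^2 - 6*d + 16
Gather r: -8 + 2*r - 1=2*r - 9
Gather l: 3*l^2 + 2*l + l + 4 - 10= 3*l^2 + 3*l - 6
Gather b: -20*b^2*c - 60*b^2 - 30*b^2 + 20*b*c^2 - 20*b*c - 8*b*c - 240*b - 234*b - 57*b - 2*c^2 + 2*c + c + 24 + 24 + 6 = b^2*(-20*c - 90) + b*(20*c^2 - 28*c - 531) - 2*c^2 + 3*c + 54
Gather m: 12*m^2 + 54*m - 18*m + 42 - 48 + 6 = 12*m^2 + 36*m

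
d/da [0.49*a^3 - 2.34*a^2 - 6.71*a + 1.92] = 1.47*a^2 - 4.68*a - 6.71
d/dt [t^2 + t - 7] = 2*t + 1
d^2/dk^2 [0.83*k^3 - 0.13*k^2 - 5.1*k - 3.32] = 4.98*k - 0.26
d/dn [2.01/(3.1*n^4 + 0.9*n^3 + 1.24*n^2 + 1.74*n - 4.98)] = (-24.924*n^3 - 5.427*n^2 - 4.9848*n - 3.4974)/(3.1*n^4 + 0.9*n^3 + 1.24*n^2 + 1.74*n - 4.98)^2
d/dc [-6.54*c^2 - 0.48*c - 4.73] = -13.08*c - 0.48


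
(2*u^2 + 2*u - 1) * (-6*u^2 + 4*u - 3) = -12*u^4 - 4*u^3 + 8*u^2 - 10*u + 3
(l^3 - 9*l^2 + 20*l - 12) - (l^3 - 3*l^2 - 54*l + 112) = -6*l^2 + 74*l - 124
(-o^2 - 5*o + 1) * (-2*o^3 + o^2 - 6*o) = 2*o^5 + 9*o^4 - o^3 + 31*o^2 - 6*o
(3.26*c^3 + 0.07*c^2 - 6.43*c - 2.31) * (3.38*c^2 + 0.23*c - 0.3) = 11.0188*c^5 + 0.9864*c^4 - 22.6953*c^3 - 9.3077*c^2 + 1.3977*c + 0.693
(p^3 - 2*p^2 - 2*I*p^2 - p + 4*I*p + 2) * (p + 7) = p^4 + 5*p^3 - 2*I*p^3 - 15*p^2 - 10*I*p^2 - 5*p + 28*I*p + 14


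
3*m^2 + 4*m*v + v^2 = (m + v)*(3*m + v)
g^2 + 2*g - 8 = (g - 2)*(g + 4)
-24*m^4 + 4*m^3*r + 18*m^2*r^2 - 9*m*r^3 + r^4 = (-6*m + r)*(-2*m + r)^2*(m + r)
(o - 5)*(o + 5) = o^2 - 25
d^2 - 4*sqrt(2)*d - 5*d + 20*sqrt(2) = (d - 5)*(d - 4*sqrt(2))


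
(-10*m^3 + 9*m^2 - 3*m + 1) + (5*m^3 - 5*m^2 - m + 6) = -5*m^3 + 4*m^2 - 4*m + 7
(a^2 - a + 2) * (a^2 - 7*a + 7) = a^4 - 8*a^3 + 16*a^2 - 21*a + 14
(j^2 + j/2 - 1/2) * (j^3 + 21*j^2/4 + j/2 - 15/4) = j^5 + 23*j^4/4 + 21*j^3/8 - 49*j^2/8 - 17*j/8 + 15/8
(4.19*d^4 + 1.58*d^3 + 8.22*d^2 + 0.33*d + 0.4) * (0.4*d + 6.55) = 1.676*d^5 + 28.0765*d^4 + 13.637*d^3 + 53.973*d^2 + 2.3215*d + 2.62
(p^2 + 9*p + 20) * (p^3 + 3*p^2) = p^5 + 12*p^4 + 47*p^3 + 60*p^2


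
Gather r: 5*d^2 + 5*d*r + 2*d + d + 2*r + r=5*d^2 + 3*d + r*(5*d + 3)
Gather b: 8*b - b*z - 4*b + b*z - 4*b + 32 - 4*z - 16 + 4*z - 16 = 0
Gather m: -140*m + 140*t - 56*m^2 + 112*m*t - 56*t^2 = -56*m^2 + m*(112*t - 140) - 56*t^2 + 140*t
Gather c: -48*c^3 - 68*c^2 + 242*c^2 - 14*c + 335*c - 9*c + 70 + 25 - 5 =-48*c^3 + 174*c^2 + 312*c + 90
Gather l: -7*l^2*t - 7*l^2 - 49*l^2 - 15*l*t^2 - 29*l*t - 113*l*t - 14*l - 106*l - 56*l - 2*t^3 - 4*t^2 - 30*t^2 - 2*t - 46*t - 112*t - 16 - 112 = l^2*(-7*t - 56) + l*(-15*t^2 - 142*t - 176) - 2*t^3 - 34*t^2 - 160*t - 128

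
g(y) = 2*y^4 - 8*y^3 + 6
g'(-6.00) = -2592.00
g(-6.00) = 4326.00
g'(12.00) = 10368.00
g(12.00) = 27654.00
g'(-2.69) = -329.39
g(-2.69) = 266.44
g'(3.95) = 118.58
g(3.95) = -0.16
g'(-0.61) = -10.75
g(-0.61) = 8.09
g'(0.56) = -6.12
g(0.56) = 4.79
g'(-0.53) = -7.93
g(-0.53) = 7.35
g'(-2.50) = -275.00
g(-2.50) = 209.12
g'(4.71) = 303.48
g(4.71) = 154.37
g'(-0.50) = -7.00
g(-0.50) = 7.12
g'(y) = 8*y^3 - 24*y^2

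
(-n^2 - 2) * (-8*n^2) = 8*n^4 + 16*n^2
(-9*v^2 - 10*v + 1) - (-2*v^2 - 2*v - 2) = -7*v^2 - 8*v + 3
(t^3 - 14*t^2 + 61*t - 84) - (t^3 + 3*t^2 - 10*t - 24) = -17*t^2 + 71*t - 60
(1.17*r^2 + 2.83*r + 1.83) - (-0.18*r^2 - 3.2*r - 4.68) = 1.35*r^2 + 6.03*r + 6.51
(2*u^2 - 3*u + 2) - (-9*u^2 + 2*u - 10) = 11*u^2 - 5*u + 12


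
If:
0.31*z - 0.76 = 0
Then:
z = 2.45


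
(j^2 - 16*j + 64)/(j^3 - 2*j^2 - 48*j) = (j - 8)/(j*(j + 6))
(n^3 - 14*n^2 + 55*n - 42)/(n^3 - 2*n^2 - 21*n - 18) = (n^2 - 8*n + 7)/(n^2 + 4*n + 3)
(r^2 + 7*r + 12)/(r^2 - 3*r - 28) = (r + 3)/(r - 7)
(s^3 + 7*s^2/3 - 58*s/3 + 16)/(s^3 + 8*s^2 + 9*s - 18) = (s - 8/3)/(s + 3)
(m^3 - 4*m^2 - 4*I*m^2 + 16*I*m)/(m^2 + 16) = m*(m - 4)/(m + 4*I)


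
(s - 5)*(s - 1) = s^2 - 6*s + 5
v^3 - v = v*(v - 1)*(v + 1)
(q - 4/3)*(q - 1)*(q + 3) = q^3 + 2*q^2/3 - 17*q/3 + 4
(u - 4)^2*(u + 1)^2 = u^4 - 6*u^3 + u^2 + 24*u + 16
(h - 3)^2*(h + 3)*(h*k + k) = h^4*k - 2*h^3*k - 12*h^2*k + 18*h*k + 27*k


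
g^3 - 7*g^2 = g^2*(g - 7)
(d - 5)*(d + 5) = d^2 - 25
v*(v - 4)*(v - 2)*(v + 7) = v^4 + v^3 - 34*v^2 + 56*v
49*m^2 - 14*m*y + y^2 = (-7*m + y)^2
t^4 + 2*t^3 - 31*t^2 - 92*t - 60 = (t - 6)*(t + 1)*(t + 2)*(t + 5)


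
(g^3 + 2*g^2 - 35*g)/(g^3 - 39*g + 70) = g/(g - 2)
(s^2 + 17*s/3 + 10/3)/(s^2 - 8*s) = (3*s^2 + 17*s + 10)/(3*s*(s - 8))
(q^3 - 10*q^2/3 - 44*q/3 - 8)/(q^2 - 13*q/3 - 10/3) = (q^2 - 4*q - 12)/(q - 5)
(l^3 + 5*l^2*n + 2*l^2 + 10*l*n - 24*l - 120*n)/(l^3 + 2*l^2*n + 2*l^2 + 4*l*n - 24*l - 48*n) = (l + 5*n)/(l + 2*n)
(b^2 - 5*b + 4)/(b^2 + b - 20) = (b - 1)/(b + 5)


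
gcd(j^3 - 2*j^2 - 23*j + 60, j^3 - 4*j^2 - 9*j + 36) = j^2 - 7*j + 12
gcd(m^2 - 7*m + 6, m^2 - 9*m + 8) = m - 1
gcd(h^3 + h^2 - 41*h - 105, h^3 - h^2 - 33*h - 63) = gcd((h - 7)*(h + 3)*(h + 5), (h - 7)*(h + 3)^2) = h^2 - 4*h - 21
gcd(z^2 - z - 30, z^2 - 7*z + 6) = z - 6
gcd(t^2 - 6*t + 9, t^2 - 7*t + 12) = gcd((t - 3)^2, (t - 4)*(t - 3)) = t - 3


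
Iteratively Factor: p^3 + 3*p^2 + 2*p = (p + 1)*(p^2 + 2*p) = p*(p + 1)*(p + 2)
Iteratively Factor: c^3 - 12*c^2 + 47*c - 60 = (c - 4)*(c^2 - 8*c + 15) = (c - 4)*(c - 3)*(c - 5)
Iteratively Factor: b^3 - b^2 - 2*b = (b - 2)*(b^2 + b) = (b - 2)*(b + 1)*(b)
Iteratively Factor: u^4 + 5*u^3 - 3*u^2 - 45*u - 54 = (u + 3)*(u^3 + 2*u^2 - 9*u - 18) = (u - 3)*(u + 3)*(u^2 + 5*u + 6) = (u - 3)*(u + 2)*(u + 3)*(u + 3)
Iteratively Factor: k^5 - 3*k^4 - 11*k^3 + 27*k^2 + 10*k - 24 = (k + 1)*(k^4 - 4*k^3 - 7*k^2 + 34*k - 24) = (k + 1)*(k + 3)*(k^3 - 7*k^2 + 14*k - 8) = (k - 2)*(k + 1)*(k + 3)*(k^2 - 5*k + 4) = (k - 4)*(k - 2)*(k + 1)*(k + 3)*(k - 1)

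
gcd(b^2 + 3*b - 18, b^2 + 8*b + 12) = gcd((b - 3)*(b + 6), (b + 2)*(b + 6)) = b + 6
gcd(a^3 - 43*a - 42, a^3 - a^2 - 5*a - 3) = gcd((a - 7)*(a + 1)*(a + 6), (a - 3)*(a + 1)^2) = a + 1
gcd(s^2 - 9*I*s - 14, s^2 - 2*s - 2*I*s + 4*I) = s - 2*I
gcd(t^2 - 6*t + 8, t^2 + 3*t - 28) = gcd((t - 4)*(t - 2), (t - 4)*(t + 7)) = t - 4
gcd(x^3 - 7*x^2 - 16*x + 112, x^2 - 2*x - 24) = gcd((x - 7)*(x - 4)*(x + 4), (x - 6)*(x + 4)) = x + 4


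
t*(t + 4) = t^2 + 4*t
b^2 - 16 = (b - 4)*(b + 4)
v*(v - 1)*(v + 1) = v^3 - v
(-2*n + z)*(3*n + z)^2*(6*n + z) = -108*n^4 - 36*n^3*z + 21*n^2*z^2 + 10*n*z^3 + z^4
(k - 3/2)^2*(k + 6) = k^3 + 3*k^2 - 63*k/4 + 27/2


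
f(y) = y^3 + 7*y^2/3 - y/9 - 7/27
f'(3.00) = 40.89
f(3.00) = 47.41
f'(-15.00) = 604.89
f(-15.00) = -2848.59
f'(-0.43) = -1.56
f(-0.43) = 0.14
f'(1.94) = 20.23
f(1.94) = 15.61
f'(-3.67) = 23.17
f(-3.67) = -17.85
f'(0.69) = 4.54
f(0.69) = 1.10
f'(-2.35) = 5.49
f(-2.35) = -0.09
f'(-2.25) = 4.58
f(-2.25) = 0.41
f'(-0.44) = -1.58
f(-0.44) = 0.16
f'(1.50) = 13.64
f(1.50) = 8.20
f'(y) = 3*y^2 + 14*y/3 - 1/9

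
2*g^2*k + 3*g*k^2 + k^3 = k*(g + k)*(2*g + k)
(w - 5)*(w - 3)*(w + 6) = w^3 - 2*w^2 - 33*w + 90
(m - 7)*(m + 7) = m^2 - 49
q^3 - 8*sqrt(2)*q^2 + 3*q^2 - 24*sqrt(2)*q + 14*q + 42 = (q + 3)*(q - 7*sqrt(2))*(q - sqrt(2))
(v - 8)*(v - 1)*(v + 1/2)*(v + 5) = v^4 - 7*v^3/2 - 39*v^2 + 43*v/2 + 20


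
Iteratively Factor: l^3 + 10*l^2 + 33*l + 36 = (l + 3)*(l^2 + 7*l + 12) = (l + 3)^2*(l + 4)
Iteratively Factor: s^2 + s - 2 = (s + 2)*(s - 1)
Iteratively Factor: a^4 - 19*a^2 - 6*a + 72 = (a + 3)*(a^3 - 3*a^2 - 10*a + 24) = (a - 2)*(a + 3)*(a^2 - a - 12) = (a - 2)*(a + 3)^2*(a - 4)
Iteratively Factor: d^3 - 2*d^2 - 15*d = (d - 5)*(d^2 + 3*d) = d*(d - 5)*(d + 3)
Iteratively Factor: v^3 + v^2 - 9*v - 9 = (v + 1)*(v^2 - 9) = (v + 1)*(v + 3)*(v - 3)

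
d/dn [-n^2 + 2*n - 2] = 2 - 2*n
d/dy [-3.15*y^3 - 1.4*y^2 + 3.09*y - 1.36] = -9.45*y^2 - 2.8*y + 3.09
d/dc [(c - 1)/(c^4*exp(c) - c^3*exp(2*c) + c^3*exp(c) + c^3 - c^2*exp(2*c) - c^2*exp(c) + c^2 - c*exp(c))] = (c*(c^3*exp(c) - c^2*exp(2*c) + c^2*exp(c) + c^2 - c*exp(2*c) - c*exp(c) + c - exp(c)) - (c - 1)*(c^4*exp(c) - 2*c^3*exp(2*c) + 5*c^3*exp(c) - 5*c^2*exp(2*c) + 2*c^2*exp(c) + 3*c^2 - 2*c*exp(2*c) - 3*c*exp(c) + 2*c - exp(c)))/(c^2*(c^3*exp(c) - c^2*exp(2*c) + c^2*exp(c) + c^2 - c*exp(2*c) - c*exp(c) + c - exp(c))^2)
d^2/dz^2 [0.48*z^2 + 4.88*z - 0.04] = 0.960000000000000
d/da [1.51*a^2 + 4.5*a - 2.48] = 3.02*a + 4.5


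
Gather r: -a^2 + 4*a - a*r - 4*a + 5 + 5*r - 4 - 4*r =-a^2 + r*(1 - a) + 1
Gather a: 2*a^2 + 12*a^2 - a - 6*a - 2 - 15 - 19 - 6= 14*a^2 - 7*a - 42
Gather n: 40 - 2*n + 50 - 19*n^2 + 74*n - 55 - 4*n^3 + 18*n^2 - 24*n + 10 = -4*n^3 - n^2 + 48*n + 45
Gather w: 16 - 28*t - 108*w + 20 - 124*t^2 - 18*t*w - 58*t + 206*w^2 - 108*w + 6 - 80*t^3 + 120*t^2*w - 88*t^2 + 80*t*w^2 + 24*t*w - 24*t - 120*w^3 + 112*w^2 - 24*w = -80*t^3 - 212*t^2 - 110*t - 120*w^3 + w^2*(80*t + 318) + w*(120*t^2 + 6*t - 240) + 42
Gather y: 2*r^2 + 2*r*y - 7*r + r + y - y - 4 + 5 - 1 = 2*r^2 + 2*r*y - 6*r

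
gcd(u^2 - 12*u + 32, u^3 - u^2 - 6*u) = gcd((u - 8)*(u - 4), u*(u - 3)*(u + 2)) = 1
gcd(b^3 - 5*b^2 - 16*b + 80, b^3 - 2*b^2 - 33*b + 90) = b - 5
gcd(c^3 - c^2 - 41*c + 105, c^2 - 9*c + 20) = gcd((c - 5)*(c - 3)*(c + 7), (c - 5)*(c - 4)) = c - 5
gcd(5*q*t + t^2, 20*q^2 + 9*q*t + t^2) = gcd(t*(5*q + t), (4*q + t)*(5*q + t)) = 5*q + t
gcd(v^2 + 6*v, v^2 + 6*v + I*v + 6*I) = v + 6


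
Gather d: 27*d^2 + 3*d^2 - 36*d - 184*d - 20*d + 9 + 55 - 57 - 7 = 30*d^2 - 240*d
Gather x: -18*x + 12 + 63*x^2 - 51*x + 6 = 63*x^2 - 69*x + 18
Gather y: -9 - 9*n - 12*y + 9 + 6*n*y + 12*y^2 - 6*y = -9*n + 12*y^2 + y*(6*n - 18)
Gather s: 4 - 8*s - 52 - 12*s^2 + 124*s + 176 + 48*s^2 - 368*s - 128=36*s^2 - 252*s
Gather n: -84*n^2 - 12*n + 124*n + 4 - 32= -84*n^2 + 112*n - 28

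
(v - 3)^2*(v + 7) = v^3 + v^2 - 33*v + 63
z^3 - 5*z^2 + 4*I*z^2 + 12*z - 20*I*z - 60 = (z - 5)*(z - 2*I)*(z + 6*I)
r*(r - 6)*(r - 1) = r^3 - 7*r^2 + 6*r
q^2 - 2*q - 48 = (q - 8)*(q + 6)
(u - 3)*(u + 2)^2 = u^3 + u^2 - 8*u - 12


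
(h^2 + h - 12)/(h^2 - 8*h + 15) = (h + 4)/(h - 5)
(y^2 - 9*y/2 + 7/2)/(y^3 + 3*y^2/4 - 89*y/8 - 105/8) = 4*(y - 1)/(4*y^2 + 17*y + 15)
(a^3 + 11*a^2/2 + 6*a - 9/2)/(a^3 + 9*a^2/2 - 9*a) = (2*a^3 + 11*a^2 + 12*a - 9)/(a*(2*a^2 + 9*a - 18))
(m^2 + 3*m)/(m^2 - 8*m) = (m + 3)/(m - 8)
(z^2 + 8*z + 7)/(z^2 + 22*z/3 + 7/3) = 3*(z + 1)/(3*z + 1)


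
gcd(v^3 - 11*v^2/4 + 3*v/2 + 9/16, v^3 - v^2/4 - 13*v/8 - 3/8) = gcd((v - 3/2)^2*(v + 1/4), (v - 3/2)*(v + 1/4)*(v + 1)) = v^2 - 5*v/4 - 3/8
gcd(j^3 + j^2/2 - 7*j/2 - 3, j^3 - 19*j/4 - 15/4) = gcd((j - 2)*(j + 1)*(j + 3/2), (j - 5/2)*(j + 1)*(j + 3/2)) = j^2 + 5*j/2 + 3/2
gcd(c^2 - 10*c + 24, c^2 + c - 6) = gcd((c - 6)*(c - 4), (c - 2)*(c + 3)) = 1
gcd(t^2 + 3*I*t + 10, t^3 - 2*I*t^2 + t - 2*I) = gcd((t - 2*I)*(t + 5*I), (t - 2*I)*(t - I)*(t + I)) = t - 2*I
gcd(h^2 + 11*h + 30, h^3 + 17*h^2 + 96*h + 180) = h^2 + 11*h + 30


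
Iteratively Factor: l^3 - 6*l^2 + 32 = (l - 4)*(l^2 - 2*l - 8) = (l - 4)*(l + 2)*(l - 4)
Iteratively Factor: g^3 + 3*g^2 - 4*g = (g + 4)*(g^2 - g) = (g - 1)*(g + 4)*(g)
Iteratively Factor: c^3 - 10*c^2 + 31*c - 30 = (c - 2)*(c^2 - 8*c + 15) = (c - 5)*(c - 2)*(c - 3)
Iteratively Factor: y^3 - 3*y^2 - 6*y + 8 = (y - 1)*(y^2 - 2*y - 8) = (y - 1)*(y + 2)*(y - 4)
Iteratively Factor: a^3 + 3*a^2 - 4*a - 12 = (a + 3)*(a^2 - 4) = (a + 2)*(a + 3)*(a - 2)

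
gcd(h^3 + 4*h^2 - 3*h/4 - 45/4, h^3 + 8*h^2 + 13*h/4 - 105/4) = h^2 + h - 15/4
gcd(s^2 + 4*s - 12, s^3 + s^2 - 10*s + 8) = s - 2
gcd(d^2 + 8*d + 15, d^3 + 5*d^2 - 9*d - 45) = d^2 + 8*d + 15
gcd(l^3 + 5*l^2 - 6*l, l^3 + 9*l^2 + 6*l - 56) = 1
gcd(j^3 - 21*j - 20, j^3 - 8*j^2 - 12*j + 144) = j + 4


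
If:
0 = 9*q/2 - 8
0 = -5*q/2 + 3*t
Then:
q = 16/9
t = 40/27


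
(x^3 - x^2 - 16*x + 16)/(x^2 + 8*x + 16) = (x^2 - 5*x + 4)/(x + 4)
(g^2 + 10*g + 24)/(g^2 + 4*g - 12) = (g + 4)/(g - 2)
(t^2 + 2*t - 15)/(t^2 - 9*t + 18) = (t + 5)/(t - 6)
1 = 1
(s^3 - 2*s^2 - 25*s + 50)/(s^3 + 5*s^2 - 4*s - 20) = (s - 5)/(s + 2)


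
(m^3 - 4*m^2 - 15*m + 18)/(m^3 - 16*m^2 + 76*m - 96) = (m^2 + 2*m - 3)/(m^2 - 10*m + 16)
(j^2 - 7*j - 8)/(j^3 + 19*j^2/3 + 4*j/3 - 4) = 3*(j - 8)/(3*j^2 + 16*j - 12)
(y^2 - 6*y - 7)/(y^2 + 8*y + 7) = (y - 7)/(y + 7)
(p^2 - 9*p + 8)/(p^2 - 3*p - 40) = (p - 1)/(p + 5)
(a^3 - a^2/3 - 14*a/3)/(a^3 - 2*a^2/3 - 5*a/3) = (-3*a^2 + a + 14)/(-3*a^2 + 2*a + 5)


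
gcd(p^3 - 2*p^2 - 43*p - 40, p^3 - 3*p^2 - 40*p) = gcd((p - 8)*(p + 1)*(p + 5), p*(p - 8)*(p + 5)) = p^2 - 3*p - 40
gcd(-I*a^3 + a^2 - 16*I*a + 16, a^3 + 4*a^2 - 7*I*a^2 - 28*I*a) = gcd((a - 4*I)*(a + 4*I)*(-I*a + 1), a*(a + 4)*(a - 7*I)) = 1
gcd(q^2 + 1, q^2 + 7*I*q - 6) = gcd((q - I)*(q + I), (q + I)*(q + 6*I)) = q + I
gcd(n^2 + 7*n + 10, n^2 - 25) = n + 5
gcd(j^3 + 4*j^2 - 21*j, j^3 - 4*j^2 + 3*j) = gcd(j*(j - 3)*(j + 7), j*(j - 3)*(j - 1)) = j^2 - 3*j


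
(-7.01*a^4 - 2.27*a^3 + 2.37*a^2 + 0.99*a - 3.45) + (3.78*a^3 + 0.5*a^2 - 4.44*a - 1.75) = -7.01*a^4 + 1.51*a^3 + 2.87*a^2 - 3.45*a - 5.2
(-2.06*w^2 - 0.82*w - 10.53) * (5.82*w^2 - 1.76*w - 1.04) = -11.9892*w^4 - 1.1468*w^3 - 57.699*w^2 + 19.3856*w + 10.9512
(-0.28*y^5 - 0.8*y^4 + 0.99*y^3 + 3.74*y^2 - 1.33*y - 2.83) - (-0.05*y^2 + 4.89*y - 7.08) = -0.28*y^5 - 0.8*y^4 + 0.99*y^3 + 3.79*y^2 - 6.22*y + 4.25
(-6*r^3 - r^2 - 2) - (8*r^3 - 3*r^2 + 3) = -14*r^3 + 2*r^2 - 5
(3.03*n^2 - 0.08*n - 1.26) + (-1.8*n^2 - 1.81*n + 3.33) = 1.23*n^2 - 1.89*n + 2.07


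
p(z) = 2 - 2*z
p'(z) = -2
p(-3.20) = 8.40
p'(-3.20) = -2.00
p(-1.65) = 5.30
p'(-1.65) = -2.00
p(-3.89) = 9.78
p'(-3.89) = -2.00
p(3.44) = -4.88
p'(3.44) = -2.00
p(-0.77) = 3.54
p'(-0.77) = -2.00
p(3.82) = -5.64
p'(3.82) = -2.00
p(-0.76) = 3.52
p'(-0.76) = -2.00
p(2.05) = -2.10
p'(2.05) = -2.00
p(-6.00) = 14.00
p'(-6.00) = -2.00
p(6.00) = -10.00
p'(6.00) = -2.00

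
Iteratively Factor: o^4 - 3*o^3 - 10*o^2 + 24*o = (o)*(o^3 - 3*o^2 - 10*o + 24) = o*(o - 2)*(o^2 - o - 12) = o*(o - 4)*(o - 2)*(o + 3)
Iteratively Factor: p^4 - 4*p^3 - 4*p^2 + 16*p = (p - 2)*(p^3 - 2*p^2 - 8*p) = (p - 4)*(p - 2)*(p^2 + 2*p) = (p - 4)*(p - 2)*(p + 2)*(p)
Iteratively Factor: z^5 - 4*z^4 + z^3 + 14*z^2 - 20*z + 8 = (z - 2)*(z^4 - 2*z^3 - 3*z^2 + 8*z - 4) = (z - 2)*(z + 2)*(z^3 - 4*z^2 + 5*z - 2) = (z - 2)*(z - 1)*(z + 2)*(z^2 - 3*z + 2) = (z - 2)^2*(z - 1)*(z + 2)*(z - 1)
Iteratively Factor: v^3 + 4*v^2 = (v)*(v^2 + 4*v) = v*(v + 4)*(v)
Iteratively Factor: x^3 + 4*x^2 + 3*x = (x + 3)*(x^2 + x) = (x + 1)*(x + 3)*(x)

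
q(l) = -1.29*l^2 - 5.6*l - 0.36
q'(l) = -2.58*l - 5.6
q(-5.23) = -6.36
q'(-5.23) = 7.89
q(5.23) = -64.93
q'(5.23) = -19.09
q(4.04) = -44.04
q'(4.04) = -16.02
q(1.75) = -14.11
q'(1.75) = -10.12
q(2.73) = -25.26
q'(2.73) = -12.64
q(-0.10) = 0.19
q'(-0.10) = -5.34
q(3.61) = -37.39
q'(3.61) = -14.91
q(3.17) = -31.08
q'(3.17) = -13.78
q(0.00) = -0.36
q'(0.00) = -5.60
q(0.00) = -0.36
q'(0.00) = -5.60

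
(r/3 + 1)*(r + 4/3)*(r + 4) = r^3/3 + 25*r^2/9 + 64*r/9 + 16/3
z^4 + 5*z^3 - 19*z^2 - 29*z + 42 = (z - 3)*(z - 1)*(z + 2)*(z + 7)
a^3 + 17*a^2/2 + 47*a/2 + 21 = (a + 2)*(a + 3)*(a + 7/2)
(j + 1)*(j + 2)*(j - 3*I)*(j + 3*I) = j^4 + 3*j^3 + 11*j^2 + 27*j + 18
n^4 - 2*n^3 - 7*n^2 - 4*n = n*(n - 4)*(n + 1)^2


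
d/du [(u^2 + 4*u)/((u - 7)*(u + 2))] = (-9*u^2 - 28*u - 56)/(u^4 - 10*u^3 - 3*u^2 + 140*u + 196)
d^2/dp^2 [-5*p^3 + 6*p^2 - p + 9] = 12 - 30*p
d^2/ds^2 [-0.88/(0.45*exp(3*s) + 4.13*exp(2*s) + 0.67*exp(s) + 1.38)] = (-0.88*(1.35*exp(2*s) + 8.26*exp(s) + 0.67)*(2.7*exp(2*s) + 16.52*exp(s) + 1.34)*exp(s) + (3.564*exp(2*s) + 14.5376*exp(s) + 0.5896)*(0.45*exp(3*s) + 4.13*exp(2*s) + 0.67*exp(s) + 1.38))*exp(s)/(0.45*exp(3*s) + 4.13*exp(2*s) + 0.67*exp(s) + 1.38)^3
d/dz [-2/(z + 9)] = 2/(z + 9)^2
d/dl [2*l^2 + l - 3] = 4*l + 1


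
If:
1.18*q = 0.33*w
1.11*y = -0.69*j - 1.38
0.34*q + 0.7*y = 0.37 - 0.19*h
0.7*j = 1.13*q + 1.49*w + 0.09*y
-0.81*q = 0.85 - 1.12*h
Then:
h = 0.53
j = -2.87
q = -0.32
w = -1.14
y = 0.54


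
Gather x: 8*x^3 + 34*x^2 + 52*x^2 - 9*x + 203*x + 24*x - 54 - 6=8*x^3 + 86*x^2 + 218*x - 60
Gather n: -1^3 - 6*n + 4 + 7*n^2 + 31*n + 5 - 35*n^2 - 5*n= -28*n^2 + 20*n + 8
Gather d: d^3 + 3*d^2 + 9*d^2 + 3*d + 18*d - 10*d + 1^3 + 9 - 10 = d^3 + 12*d^2 + 11*d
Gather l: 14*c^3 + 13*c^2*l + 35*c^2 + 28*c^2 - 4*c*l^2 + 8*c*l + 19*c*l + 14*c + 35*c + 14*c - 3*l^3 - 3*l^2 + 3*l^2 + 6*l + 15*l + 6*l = 14*c^3 + 63*c^2 - 4*c*l^2 + 63*c - 3*l^3 + l*(13*c^2 + 27*c + 27)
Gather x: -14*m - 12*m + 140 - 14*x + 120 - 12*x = -26*m - 26*x + 260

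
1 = 1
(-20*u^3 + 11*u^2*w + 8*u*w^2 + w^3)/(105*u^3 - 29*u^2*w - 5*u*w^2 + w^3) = (-4*u^2 + 3*u*w + w^2)/(21*u^2 - 10*u*w + w^2)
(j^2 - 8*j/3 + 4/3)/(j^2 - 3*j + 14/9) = 3*(j - 2)/(3*j - 7)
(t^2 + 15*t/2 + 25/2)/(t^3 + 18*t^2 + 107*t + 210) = (t + 5/2)/(t^2 + 13*t + 42)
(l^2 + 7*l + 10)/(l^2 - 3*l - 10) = (l + 5)/(l - 5)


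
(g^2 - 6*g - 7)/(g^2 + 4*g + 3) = (g - 7)/(g + 3)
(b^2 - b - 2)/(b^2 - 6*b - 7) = (b - 2)/(b - 7)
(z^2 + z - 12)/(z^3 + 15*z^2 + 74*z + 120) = (z - 3)/(z^2 + 11*z + 30)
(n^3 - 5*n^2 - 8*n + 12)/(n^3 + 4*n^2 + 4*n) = (n^2 - 7*n + 6)/(n*(n + 2))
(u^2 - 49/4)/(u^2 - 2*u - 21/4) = (2*u + 7)/(2*u + 3)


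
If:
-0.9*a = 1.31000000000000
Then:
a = -1.46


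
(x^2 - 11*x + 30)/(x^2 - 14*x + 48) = (x - 5)/(x - 8)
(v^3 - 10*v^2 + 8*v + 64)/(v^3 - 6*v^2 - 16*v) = (v - 4)/v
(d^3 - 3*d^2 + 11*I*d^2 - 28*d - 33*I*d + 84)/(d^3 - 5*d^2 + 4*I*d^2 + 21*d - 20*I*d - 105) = (d^2 + d*(-3 + 4*I) - 12*I)/(d^2 - d*(5 + 3*I) + 15*I)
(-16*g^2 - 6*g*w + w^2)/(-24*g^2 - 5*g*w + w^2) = (2*g + w)/(3*g + w)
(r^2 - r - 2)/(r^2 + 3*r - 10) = (r + 1)/(r + 5)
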